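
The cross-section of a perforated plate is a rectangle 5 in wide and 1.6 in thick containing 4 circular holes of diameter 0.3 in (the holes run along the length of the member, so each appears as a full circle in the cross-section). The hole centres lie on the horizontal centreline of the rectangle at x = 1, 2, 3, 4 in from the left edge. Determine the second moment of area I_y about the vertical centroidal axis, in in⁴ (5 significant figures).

I_y ≈ 16.312 in⁴

Decompose the section into non-overlapping parts with the origin at the bottom-left of its bounding rectangle.
Plate: 5 × 1.6, A = 8 in², x = 2.5 in, Ī = 16.66667 in⁴.
Hole 1 (subtracted): ⌀0.3, A = 0.07068583 in², x = 1 in, Ī = 0.0003976078 in⁴.
Hole 2 (subtracted): ⌀0.3, A = 0.07068583 in², x = 2 in, Ī = 0.0003976078 in⁴.
Hole 3 (subtracted): ⌀0.3, A = 0.07068583 in², x = 3 in, Ī = 0.0003976078 in⁴.
Hole 4 (subtracted): ⌀0.3, A = 0.07068583 in², x = 4 in, Ī = 0.0003976078 in⁴.
By symmetry the centroid is at mid-width, x̄ = 2.5 in.
Transfer each piece to the vertical centroidal axis using Ī + A·d² with d = x − 2.5:
  plate: d = 0 in → contributes +16.66667 in⁴
  hole 1: d = -1.5 in → contributes −0.1594407 in⁴
  hole 2: d = -0.5 in → contributes −0.01806907 in⁴
  hole 3: d = 0.5 in → contributes −0.01806907 in⁴
  hole 4: d = 1.5 in → contributes −0.1594407 in⁴
Total I = 16.31165 in⁴.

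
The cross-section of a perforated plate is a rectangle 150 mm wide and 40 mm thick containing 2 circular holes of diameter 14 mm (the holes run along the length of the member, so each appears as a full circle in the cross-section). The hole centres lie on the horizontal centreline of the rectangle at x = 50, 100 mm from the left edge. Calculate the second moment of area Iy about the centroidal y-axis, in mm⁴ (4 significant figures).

Break the section into simple shapes (no overlaps), measuring from the bottom-left corner of the bounding box.
Plate: 150 × 40, A = 6 000 mm², x = 75 mm, Ī = 11 250 000 mm⁴.
Hole 1 (subtracted): ⌀14, A = 153.938 mm², x = 50 mm, Ī = 1885.74 mm⁴.
Hole 2 (subtracted): ⌀14, A = 153.938 mm², x = 100 mm, Ī = 1885.74 mm⁴.
By symmetry the centroid is at mid-width, x̄ = 75 mm.
Transfer each piece to the centroidal y-axis using Ī + A·d² with d = x − 75:
  plate: d = 0 mm → contributes +11 250 000 mm⁴
  hole 1: d = -25 mm → contributes −98 097 mm⁴
  hole 2: d = 25 mm → contributes −98 097 mm⁴
Total I = 11 053 806 mm⁴.

Iy ≈ 1.105 × 10⁷ mm⁴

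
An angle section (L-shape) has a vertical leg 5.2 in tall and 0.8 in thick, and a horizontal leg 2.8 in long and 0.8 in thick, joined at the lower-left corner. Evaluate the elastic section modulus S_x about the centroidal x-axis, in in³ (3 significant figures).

Decompose the section into non-overlapping parts with the origin at the bottom-left of its bounding rectangle.
Vertical leg: 0.8 × 5.2, A = 4.16 in², y = 2.6 in, Ī = 9.3739 in⁴.
Horizontal leg (remainder): 2 × 0.8, A = 1.6 in², y = 0.4 in, Ī = 0.085333 in⁴.
Centroid: ȳ = ΣA·y / ΣA = 1.9889 in.
Transfer each piece to the centroidal x-axis using Ī + A·d² with d = y − 1.9889:
  vertical leg: d = 0.61111 in → contributes +10.927 in⁴
  horizontal leg (remainder): d = -1.5889 in → contributes +4.1246 in⁴
Total I = 15.052 in⁴.
Extreme fibre distance c = 3.2111 in; S = I/c = 4.6875 in³.

S_x ≈ 4.69 in³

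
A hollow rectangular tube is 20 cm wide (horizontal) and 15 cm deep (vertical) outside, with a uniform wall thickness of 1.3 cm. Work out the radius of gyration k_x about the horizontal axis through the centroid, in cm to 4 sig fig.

k_x ≈ 5.827 cm

Split into non-overlapping primitives; take the origin at the lower-left of the bounding box.
Outer rectangle: 20 × 15, A = 300 cm², y = 7.5 cm, Ī = 5 625 cm⁴.
Inner void (subtracted): 17.4 × 12.4, A = 215.76 cm², y = 7.5 cm, Ī = 2764.6 cm⁴.
By symmetry the centroid is at mid-height, ȳ = 7.5 cm.
All pieces are centred on the horizontal axis through the centroid, so I = ΣĪ (holes subtracted) = 2860.4 cm⁴.
Radius of gyration: k = √(I/A) = √(2860.4 / 84.24) = 5.82712 cm.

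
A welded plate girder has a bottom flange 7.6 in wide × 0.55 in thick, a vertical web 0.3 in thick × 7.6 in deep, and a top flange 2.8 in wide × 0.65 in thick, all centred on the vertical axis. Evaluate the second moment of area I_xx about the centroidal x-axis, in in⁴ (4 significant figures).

Break the section into simple shapes (no overlaps), measuring from the bottom-left corner of the bounding box.
Bottom plate: 7.6 × 0.55, A = 4.18 in², y = 0.275 in, Ī = 0.105371 in⁴.
Web plate: 0.3 × 7.6, A = 2.28 in², y = 4.35 in, Ī = 10.9744 in⁴.
Top plate: 2.8 × 0.65, A = 1.82 in², y = 8.475 in, Ī = 0.0640792 in⁴.
Centroid: ȳ = ΣA·y / ΣA = 3.19952 in.
Transfer each piece to the centroidal x-axis using Ī + A·d² with d = y − 3.19952:
  bottom plate: d = -2.92452 in → contributes +35.8561 in⁴
  web plate: d = 1.15048 in → contributes +13.9922 in⁴
  top plate: d = 5.27548 in → contributes +50.716 in⁴
Total I = 100.564 in⁴.

I_xx ≈ 100.6 in⁴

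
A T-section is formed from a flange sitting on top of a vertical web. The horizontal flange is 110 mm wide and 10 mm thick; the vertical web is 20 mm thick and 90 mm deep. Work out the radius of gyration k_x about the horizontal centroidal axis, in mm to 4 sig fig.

Decompose the section into non-overlapping parts with the origin at the bottom-left of its bounding rectangle.
Flange: 110 × 10, A = 1 100 mm², y = 95 mm, Ī = 9166.67 mm⁴.
Web: 20 × 90, A = 1 800 mm², y = 45 mm, Ī = 1 215 000 mm⁴.
Centroid: ȳ = ΣA·y / ΣA = 63.9655 mm.
Transfer each piece to the horizontal centroidal axis using Ī + A·d² with d = y − 63.9655:
  flange: d = 31.0345 mm → contributes +1 068 620 mm⁴
  web: d = -18.9655 mm → contributes +1 862 444 mm⁴
Total I = 2 931 063 mm⁴.
Radius of gyration: k = √(I/A) = √(2 931 063 / 2 900) = 31.7917 mm.

k_x ≈ 31.79 mm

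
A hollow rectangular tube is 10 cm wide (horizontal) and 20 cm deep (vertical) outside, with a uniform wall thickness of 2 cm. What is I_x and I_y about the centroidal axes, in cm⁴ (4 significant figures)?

I_x ≈ 4619 cm⁴, I_y ≈ 1379 cm⁴

Decompose the section into non-overlapping parts with the origin at the bottom-left of its bounding rectangle.
Outer rectangle: 10 × 20, A = 200 cm², y = 10 cm, Ī = 6666.67 cm⁴.
Inner void (subtracted): 6 × 16, A = 96 cm², y = 10 cm, Ī = 2 048 cm⁴.
By symmetry the centroid is at mid-height, ȳ = 10 cm.
All pieces are centred on the centroidal x-axis, so I = ΣĪ (holes subtracted) = 4618.67 cm⁴.
Repeating about the centroidal y-axis gives I_y = 1378.67 cm⁴.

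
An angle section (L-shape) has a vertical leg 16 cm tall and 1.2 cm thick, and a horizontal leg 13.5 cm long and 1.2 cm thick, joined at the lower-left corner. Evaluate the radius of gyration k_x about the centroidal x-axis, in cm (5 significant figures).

Break the section into simple shapes (no overlaps), measuring from the bottom-left corner of the bounding box.
Vertical leg: 1.2 × 16, A = 19.2 cm², y = 8 cm, Ī = 409.6 cm⁴.
Horizontal leg (remainder): 12.3 × 1.2, A = 14.76 cm², y = 0.6 cm, Ī = 1.7712 cm⁴.
Centroid: ȳ = ΣA·y / ΣA = 4.783746 cm.
Transfer each piece to the centroidal x-axis using Ī + A·d² with d = y − 4.783746:
  vertical leg: d = 3.216254 cm → contributes +608.2104 cm⁴
  horizontal leg (remainder): d = -4.183746 cm → contributes +260.1262 cm⁴
Total I = 868.3366 cm⁴.
Radius of gyration: k = √(I/A) = √(868.3366 / 33.96) = 5.056619 cm.

k_x ≈ 5.0566 cm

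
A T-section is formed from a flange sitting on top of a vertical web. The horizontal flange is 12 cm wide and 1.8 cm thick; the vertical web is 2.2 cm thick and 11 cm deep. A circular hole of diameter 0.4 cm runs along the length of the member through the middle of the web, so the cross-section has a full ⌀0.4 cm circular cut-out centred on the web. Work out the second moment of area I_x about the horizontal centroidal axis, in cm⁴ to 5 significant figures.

Break the section into simple shapes (no overlaps), measuring from the bottom-left corner of the bounding box.
Flange: 12 × 1.8, A = 21.6 cm², y = 11.9 cm, Ī = 5.832 cm⁴.
Web: 2.2 × 11, A = 24.2 cm², y = 5.5 cm, Ī = 244.0167 cm⁴.
Hole (subtracted): ⌀0.4, A = 0.1256637 cm², y = 5.5 cm, Ī = 0.001256637 cm⁴.
Centroid: ȳ = ΣA·y / ΣA = 8.526645 cm.
Transfer each piece to the horizontal centroidal axis using Ī + A·d² with d = y − 8.526645:
  flange: d = 3.373355 cm → contributes +251.6297 cm⁴
  web: d = -3.026645 cm → contributes +465.7027 cm⁴
  hole: d = -3.026645 cm → contributes −1.152409 cm⁴
Total I = 716.18 cm⁴.

I_x ≈ 716.18 cm⁴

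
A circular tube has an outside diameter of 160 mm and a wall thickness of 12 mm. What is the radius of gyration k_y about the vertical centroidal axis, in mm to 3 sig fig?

k_y ≈ 52.5 mm

Break the section into simple shapes (no overlaps), measuring from the bottom-left corner of the bounding box.
Outer circle: ⌀160, A = 20 106 mm², x = 80 mm, Ī = 32 169 909 mm⁴.
Bore (subtracted): ⌀136, A = 14 527 mm², x = 80 mm, Ī = 16 792 893 mm⁴.
By symmetry the centroid is at mid-width, x̄ = 80 mm.
All pieces are centred on the vertical centroidal axis, so I = ΣĪ (holes subtracted) = 15 377 015 mm⁴.
Radius of gyration: k = √(I/A) = √(15 377 015 / 5579.5) = 52.498 mm.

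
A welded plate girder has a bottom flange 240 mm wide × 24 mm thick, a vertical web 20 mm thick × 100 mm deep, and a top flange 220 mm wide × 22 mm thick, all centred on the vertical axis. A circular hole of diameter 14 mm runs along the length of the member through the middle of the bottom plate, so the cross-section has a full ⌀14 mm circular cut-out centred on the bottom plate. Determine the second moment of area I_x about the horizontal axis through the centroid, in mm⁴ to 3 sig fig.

Treat the section as a set of non-overlapping primitives; coordinates are from the bounding-box lower-left.
Bottom plate: 240 × 24, A = 5 760 mm², y = 12 mm, Ī = 276 480 mm⁴.
Web plate: 20 × 100, A = 2 000 mm², y = 74 mm, Ī = 1 666 667 mm⁴.
Top plate: 220 × 22, A = 4 840 mm², y = 135 mm, Ī = 195 213 mm⁴.
Hole (subtracted): ⌀14, A = 153.94 mm², y = 12 mm, Ī = 1885.7 mm⁴.
Centroid: ȳ = ΣA·y / ΣA = 69.795 mm.
Transfer each piece to the horizontal axis through the centroid using Ī + A·d² with d = y − 69.795:
  bottom plate: d = -57.795 mm → contributes +19 516 381 mm⁴
  web plate: d = 4.205 mm → contributes +1 702 031 mm⁴
  top plate: d = 65.205 mm → contributes +20 773 410 mm⁴
  hole: d = -57.795 mm → contributes −516 079 mm⁴
Total I = 41 475 744 mm⁴.

I_x ≈ 4.15 × 10⁷ mm⁴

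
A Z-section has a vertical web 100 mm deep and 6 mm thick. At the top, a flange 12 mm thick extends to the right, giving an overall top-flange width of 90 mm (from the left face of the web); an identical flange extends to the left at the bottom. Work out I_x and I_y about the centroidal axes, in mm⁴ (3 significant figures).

Split into non-overlapping primitives; take the origin at the lower-left of the bounding box.
Web: 6 × 100, A = 600 mm², y = 50 mm, Ī = 500 000 mm⁴.
Top flange (beyond web): 84 × 12, A = 1 008 mm², y = 94 mm, Ī = 12 096 mm⁴.
Bottom flange (beyond web): 84 × 12, A = 1 008 mm², y = 6 mm, Ī = 12 096 mm⁴.
Centroid: ȳ = ΣA·y / ΣA = 50 mm.
Transfer each piece to the centroidal x-axis using Ī + A·d² with d = y − 50:
  web: d = 0 mm → contributes +500 000 mm⁴
  top flange (beyond web): d = 44 mm → contributes +1 963 584 mm⁴
  bottom flange (beyond web): d = -44 mm → contributes +1 963 584 mm⁴
Total I = 4 427 168 mm⁴.
For the y-axis: x̄ = 87 mm.
Repeating about the centroidal y-axis gives I_y = 5 269 608 mm⁴.

I_x ≈ 4.43 × 10⁶ mm⁴, I_y ≈ 5.27 × 10⁶ mm⁴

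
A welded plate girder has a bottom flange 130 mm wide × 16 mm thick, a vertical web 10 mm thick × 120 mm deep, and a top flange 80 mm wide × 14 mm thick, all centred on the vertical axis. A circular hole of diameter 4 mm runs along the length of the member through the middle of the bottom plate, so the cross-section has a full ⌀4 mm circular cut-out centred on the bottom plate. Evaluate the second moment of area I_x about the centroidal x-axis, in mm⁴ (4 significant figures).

Break the section into simple shapes (no overlaps), measuring from the bottom-left corner of the bounding box.
Bottom plate: 130 × 16, A = 2 080 mm², y = 8 mm, Ī = 44373.3 mm⁴.
Web plate: 10 × 120, A = 1 200 mm², y = 76 mm, Ī = 1 440 000 mm⁴.
Top plate: 80 × 14, A = 1 120 mm², y = 143 mm, Ī = 18293.3 mm⁴.
Hole (subtracted): ⌀4, A = 12.5664 mm², y = 8 mm, Ī = 12.5664 mm⁴.
Centroid: ȳ = ΣA·y / ΣA = 61.0606 mm.
Transfer each piece to the centroidal x-axis using Ī + A·d² with d = y − 61.0606:
  bottom plate: d = -53.0606 mm → contributes +5 900 469 mm⁴
  web plate: d = 14.9394 mm → contributes +1 707 822 mm⁴
  top plate: d = 81.9394 mm → contributes +7 538 041 mm⁴
  hole: d = -53.0606 mm → contributes −35392.3 mm⁴
Total I = 15 110 939 mm⁴.

I_x ≈ 1.511 × 10⁷ mm⁴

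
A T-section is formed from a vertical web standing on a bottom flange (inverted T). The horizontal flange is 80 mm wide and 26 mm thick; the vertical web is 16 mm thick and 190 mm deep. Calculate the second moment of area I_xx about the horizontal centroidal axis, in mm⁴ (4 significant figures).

I_xx ≈ 2.367 × 10⁷ mm⁴

Decompose the section into non-overlapping parts with the origin at the bottom-left of its bounding rectangle.
Flange: 80 × 26, A = 2 080 mm², y = 13 mm, Ī = 117 173 mm⁴.
Web: 16 × 190, A = 3 040 mm², y = 121 mm, Ī = 9 145 333 mm⁴.
Centroid: ȳ = ΣA·y / ΣA = 77.125 mm.
Transfer each piece to the horizontal centroidal axis using Ī + A·d² with d = y − 77.125:
  flange: d = -64.125 mm → contributes +8 670 166 mm⁴
  web: d = 43.875 mm → contributes +14 997 381 mm⁴
Total I = 23 667 547 mm⁴.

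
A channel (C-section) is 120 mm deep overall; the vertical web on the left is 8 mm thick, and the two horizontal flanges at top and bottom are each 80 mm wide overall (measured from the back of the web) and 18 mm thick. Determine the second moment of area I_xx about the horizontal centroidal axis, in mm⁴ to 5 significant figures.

I_xx ≈ 7.9638 × 10⁶ mm⁴

Decompose the section into non-overlapping parts with the origin at the bottom-left of its bounding rectangle.
Web: 8 × 120, A = 960 mm², y = 60 mm, Ī = 1 152 000 mm⁴.
Top flange (beyond web): 72 × 18, A = 1 296 mm², y = 111 mm, Ī = 34 992 mm⁴.
Bottom flange (beyond web): 72 × 18, A = 1 296 mm², y = 9 mm, Ī = 34 992 mm⁴.
By symmetry the centroid is at mid-height, ȳ = 60 mm.
Transfer each piece to the horizontal centroidal axis using Ī + A·d² with d = y − 60:
  web: d = 0 mm → contributes +1 152 000 mm⁴
  top flange (beyond web): d = 51 mm → contributes +3 405 888 mm⁴
  bottom flange (beyond web): d = -51 mm → contributes +3 405 888 mm⁴
Total I = 7 963 776 mm⁴.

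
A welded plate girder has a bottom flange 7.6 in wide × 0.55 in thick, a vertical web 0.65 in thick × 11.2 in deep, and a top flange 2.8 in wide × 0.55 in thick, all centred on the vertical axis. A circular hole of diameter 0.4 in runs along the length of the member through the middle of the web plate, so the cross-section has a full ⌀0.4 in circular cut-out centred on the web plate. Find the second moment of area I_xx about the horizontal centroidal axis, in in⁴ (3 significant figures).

I_xx ≈ 255 in⁴

Break the section into simple shapes (no overlaps), measuring from the bottom-left corner of the bounding box.
Bottom plate: 7.6 × 0.55, A = 4.18 in², y = 0.275 in, Ī = 0.10537 in⁴.
Web plate: 0.65 × 11.2, A = 7.28 in², y = 6.15 in, Ī = 76.1 in⁴.
Top plate: 2.8 × 0.55, A = 1.54 in², y = 12.025 in, Ī = 0.038821 in⁴.
Hole (subtracted): ⌀0.4, A = 0.12566 in², y = 6.15 in, Ī = 0.0012566 in⁴.
Centroid: ȳ = ΣA·y / ΣA = 4.9453 in.
Transfer each piece to the horizontal centroidal axis using Ī + A·d² with d = y − 4.9453:
  bottom plate: d = -4.6703 in → contributes +91.277 in⁴
  web plate: d = 1.2047 in → contributes +86.666 in⁴
  top plate: d = 7.0797 in → contributes +77.227 in⁴
  hole: d = 1.2047 in → contributes −0.18364 in⁴
Total I = 254.99 in⁴.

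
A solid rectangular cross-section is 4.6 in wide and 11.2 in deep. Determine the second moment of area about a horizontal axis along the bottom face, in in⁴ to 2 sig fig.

I_base ≈ 2200 in⁴

The section: 4.6 × 11.2, A = 51.52 in², y = 5.6 in, Ī = 538.6 in⁴.
Transfer it to the base of the section using Ī + A·d² with d = y − 0:
  the section: d = 5.6 in → contributes +2 154 in⁴
Total I = 2 154 in⁴.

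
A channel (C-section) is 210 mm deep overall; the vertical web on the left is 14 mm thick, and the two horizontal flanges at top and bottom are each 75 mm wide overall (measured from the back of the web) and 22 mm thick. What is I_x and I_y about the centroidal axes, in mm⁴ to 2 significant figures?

Break the section into simple shapes (no overlaps), measuring from the bottom-left corner of the bounding box.
Web: 14 × 210, A = 2 940 mm², y = 105 mm, Ī = 10 804 500 mm⁴.
Top flange (beyond web): 61 × 22, A = 1 342 mm², y = 199 mm, Ī = 54 127 mm⁴.
Bottom flange (beyond web): 61 × 22, A = 1 342 mm², y = 11 mm, Ī = 54 127 mm⁴.
By symmetry the centroid is at mid-height, ȳ = 105 mm.
Transfer each piece to the centroidal x-axis using Ī + A·d² with d = y − 105:
  web: d = 0 mm → contributes +10 804 500 mm⁴
  top flange (beyond web): d = 94 mm → contributes +11 912 039 mm⁴
  bottom flange (beyond web): d = -94 mm → contributes +11 912 039 mm⁴
Total I = 34 628 579 mm⁴.
For the y-axis: x̄ = 24.9 mm.
Repeating about the centroidal y-axis gives I_y = 2 853 374 mm⁴.

I_x ≈ 3.5 × 10⁷ mm⁴, I_y ≈ 2.9 × 10⁶ mm⁴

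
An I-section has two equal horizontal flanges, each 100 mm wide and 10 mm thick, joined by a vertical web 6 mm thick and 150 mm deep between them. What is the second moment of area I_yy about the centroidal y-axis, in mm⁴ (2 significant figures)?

Treat the section as a set of non-overlapping primitives; coordinates are from the bounding-box lower-left.
Bottom flange: 100 × 10, A = 1 000 mm², x = 50 mm, Ī = 833 333 mm⁴.
Web: 6 × 150, A = 900 mm², x = 50 mm, Ī = 2 700 mm⁴.
Top flange: 100 × 10, A = 1 000 mm², x = 50 mm, Ī = 833 333 mm⁴.
By symmetry the centroid is at mid-width, x̄ = 50 mm.
All pieces are centred on the centroidal y-axis, so I = ΣĪ = 1 669 367 mm⁴.

I_yy ≈ 1.7 × 10⁶ mm⁴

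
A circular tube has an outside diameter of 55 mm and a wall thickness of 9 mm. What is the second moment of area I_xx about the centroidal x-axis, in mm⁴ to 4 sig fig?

Treat the section as a set of non-overlapping primitives; coordinates are from the bounding-box lower-left.
Outer circle: ⌀55, A = 2375.83 mm², y = 27.5 mm, Ī = 449 180 mm⁴.
Bore (subtracted): ⌀37, A = 1075.21 mm², y = 27.5 mm, Ī = 91997.7 mm⁴.
By symmetry the centroid is at mid-height, ȳ = 27.5 mm.
All pieces are centred on the centroidal x-axis, so I = ΣĪ (holes subtracted) = 357 183 mm⁴.

I_xx ≈ 3.572 × 10⁵ mm⁴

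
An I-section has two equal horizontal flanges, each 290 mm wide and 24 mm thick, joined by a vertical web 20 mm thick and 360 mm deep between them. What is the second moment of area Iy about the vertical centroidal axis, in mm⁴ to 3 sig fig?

Iy ≈ 9.78 × 10⁷ mm⁴

Break the section into simple shapes (no overlaps), measuring from the bottom-left corner of the bounding box.
Bottom flange: 290 × 24, A = 6 960 mm², x = 145 mm, Ī = 48 778 000 mm⁴.
Web: 20 × 360, A = 7 200 mm², x = 145 mm, Ī = 240 000 mm⁴.
Top flange: 290 × 24, A = 6 960 mm², x = 145 mm, Ī = 48 778 000 mm⁴.
By symmetry the centroid is at mid-width, x̄ = 145 mm.
All pieces are centred on the vertical centroidal axis, so I = ΣĪ = 97 796 000 mm⁴.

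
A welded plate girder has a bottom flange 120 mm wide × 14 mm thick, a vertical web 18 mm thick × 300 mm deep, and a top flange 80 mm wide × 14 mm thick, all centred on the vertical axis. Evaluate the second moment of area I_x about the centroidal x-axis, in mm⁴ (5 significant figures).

Split into non-overlapping primitives; take the origin at the lower-left of the bounding box.
Bottom plate: 120 × 14, A = 1 680 mm², y = 7 mm, Ī = 27 440 mm⁴.
Web plate: 18 × 300, A = 5 400 mm², y = 164 mm, Ī = 40 500 000 mm⁴.
Top plate: 80 × 14, A = 1 120 mm², y = 321 mm, Ī = 18293.33 mm⁴.
Centroid: ȳ = ΣA·y / ΣA = 153.278 mm.
Transfer each piece to the centroidal x-axis using Ī + A·d² with d = y − 153.278:
  bottom plate: d = -146.278 mm → contributes +35 974 849 mm⁴
  web plate: d = 10.72195 mm → contributes +41 120 785 mm⁴
  top plate: d = 167.722 mm → contributes +31 524 625 mm⁴
Total I = 108 620 259 mm⁴.

I_x ≈ 1.0862 × 10⁸ mm⁴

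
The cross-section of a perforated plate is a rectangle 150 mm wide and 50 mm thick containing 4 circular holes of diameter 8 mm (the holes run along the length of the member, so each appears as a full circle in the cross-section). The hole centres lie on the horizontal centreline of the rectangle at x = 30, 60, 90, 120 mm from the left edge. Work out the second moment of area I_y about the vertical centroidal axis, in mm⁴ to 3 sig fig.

I_y ≈ 1.38 × 10⁷ mm⁴

Treat the section as a set of non-overlapping primitives; coordinates are from the bounding-box lower-left.
Plate: 150 × 50, A = 7 500 mm², x = 75 mm, Ī = 14 062 500 mm⁴.
Hole 1 (subtracted): ⌀8, A = 50.265 mm², x = 30 mm, Ī = 201.06 mm⁴.
Hole 2 (subtracted): ⌀8, A = 50.265 mm², x = 60 mm, Ī = 201.06 mm⁴.
Hole 3 (subtracted): ⌀8, A = 50.265 mm², x = 90 mm, Ī = 201.06 mm⁴.
Hole 4 (subtracted): ⌀8, A = 50.265 mm², x = 120 mm, Ī = 201.06 mm⁴.
By symmetry the centroid is at mid-width, x̄ = 75 mm.
Transfer each piece to the vertical centroidal axis using Ī + A·d² with d = x − 75:
  plate: d = 0 mm → contributes +14 062 500 mm⁴
  hole 1: d = -45 mm → contributes −101 989 mm⁴
  hole 2: d = -15 mm → contributes −11 511 mm⁴
  hole 3: d = 15 mm → contributes −11 511 mm⁴
  hole 4: d = 45 mm → contributes −101 989 mm⁴
Total I = 13 835 501 mm⁴.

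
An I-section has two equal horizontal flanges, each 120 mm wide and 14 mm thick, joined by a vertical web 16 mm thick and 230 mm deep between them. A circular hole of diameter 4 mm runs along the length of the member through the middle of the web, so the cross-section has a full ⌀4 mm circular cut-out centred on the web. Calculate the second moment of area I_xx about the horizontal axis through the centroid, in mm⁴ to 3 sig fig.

I_xx ≈ 6.63 × 10⁷ mm⁴

Break the section into simple shapes (no overlaps), measuring from the bottom-left corner of the bounding box.
Bottom flange: 120 × 14, A = 1 680 mm², y = 7 mm, Ī = 27 440 mm⁴.
Web: 16 × 230, A = 3 680 mm², y = 129 mm, Ī = 16 222 667 mm⁴.
Top flange: 120 × 14, A = 1 680 mm², y = 251 mm, Ī = 27 440 mm⁴.
Hole (subtracted): ⌀4, A = 12.566 mm², y = 129 mm, Ī = 12.566 mm⁴.
By symmetry the centroid is at mid-height, ȳ = 129 mm.
Transfer each piece to the horizontal axis through the centroid using Ī + A·d² with d = y − 129:
  bottom flange: d = -122 mm → contributes +25 032 560 mm⁴
  web: d = 0 mm → contributes +16 222 667 mm⁴
  top flange: d = 122 mm → contributes +25 032 560 mm⁴
  hole: d = 0 mm → contributes −12.566 mm⁴
Total I = 66 287 774 mm⁴.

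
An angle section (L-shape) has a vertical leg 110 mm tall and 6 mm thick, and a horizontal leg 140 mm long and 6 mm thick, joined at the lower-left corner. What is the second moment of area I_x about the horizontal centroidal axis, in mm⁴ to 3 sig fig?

Treat the section as a set of non-overlapping primitives; coordinates are from the bounding-box lower-left.
Vertical leg: 6 × 110, A = 660 mm², y = 55 mm, Ī = 665 500 mm⁴.
Horizontal leg (remainder): 134 × 6, A = 804 mm², y = 3 mm, Ī = 2 412 mm⁴.
Centroid: ȳ = ΣA·y / ΣA = 26.443 mm.
Transfer each piece to the horizontal centroidal axis using Ī + A·d² with d = y − 26.443:
  vertical leg: d = 28.557 mm → contributes +1 203 746 mm⁴
  horizontal leg (remainder): d = -23.443 mm → contributes +444 255 mm⁴
Total I = 1 648 001 mm⁴.

I_x ≈ 1.65 × 10⁶ mm⁴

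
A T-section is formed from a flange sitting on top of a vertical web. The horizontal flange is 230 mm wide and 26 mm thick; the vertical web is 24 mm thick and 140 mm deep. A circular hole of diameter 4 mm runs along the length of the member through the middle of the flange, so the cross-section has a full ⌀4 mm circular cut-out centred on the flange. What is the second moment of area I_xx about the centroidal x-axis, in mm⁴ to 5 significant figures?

I_xx ≈ 2.0634 × 10⁷ mm⁴

Split into non-overlapping primitives; take the origin at the lower-left of the bounding box.
Flange: 230 × 26, A = 5 980 mm², y = 153 mm, Ī = 336873.3 mm⁴.
Web: 24 × 140, A = 3 360 mm², y = 70 mm, Ī = 5 488 000 mm⁴.
Hole (subtracted): ⌀4, A = 12.56637 mm², y = 153 mm, Ī = 12.56637 mm⁴.
Centroid: ȳ = ΣA·y / ΣA = 123.1011 mm.
Transfer each piece to the centroidal x-axis using Ī + A·d² with d = y − 123.1011:
  flange: d = 29.8989 mm → contributes +5 682 660 mm⁴
  web: d = -53.1011 mm → contributes +14 962 282 mm⁴
  hole: d = 29.8989 mm → contributes −11246.2 mm⁴
Total I = 20 633 696 mm⁴.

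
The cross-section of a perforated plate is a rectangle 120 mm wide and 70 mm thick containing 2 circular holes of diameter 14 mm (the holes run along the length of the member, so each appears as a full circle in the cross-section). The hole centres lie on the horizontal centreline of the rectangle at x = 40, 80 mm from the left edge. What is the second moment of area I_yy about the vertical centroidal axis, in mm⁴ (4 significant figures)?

Treat the section as a set of non-overlapping primitives; coordinates are from the bounding-box lower-left.
Plate: 120 × 70, A = 8 400 mm², x = 60 mm, Ī = 10 080 000 mm⁴.
Hole 1 (subtracted): ⌀14, A = 153.938 mm², x = 40 mm, Ī = 1885.74 mm⁴.
Hole 2 (subtracted): ⌀14, A = 153.938 mm², x = 80 mm, Ī = 1885.74 mm⁴.
By symmetry the centroid is at mid-width, x̄ = 60 mm.
Transfer each piece to the vertical centroidal axis using Ī + A·d² with d = x − 60:
  plate: d = 0 mm → contributes +10 080 000 mm⁴
  hole 1: d = -20 mm → contributes −63 461 mm⁴
  hole 2: d = 20 mm → contributes −63 461 mm⁴
Total I = 9 953 078 mm⁴.

I_yy ≈ 9.953 × 10⁶ mm⁴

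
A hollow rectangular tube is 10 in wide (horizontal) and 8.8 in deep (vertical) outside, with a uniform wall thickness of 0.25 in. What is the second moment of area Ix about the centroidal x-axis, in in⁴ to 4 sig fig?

Ix ≈ 115.2 in⁴

Split into non-overlapping primitives; take the origin at the lower-left of the bounding box.
Outer rectangle: 10 × 8.8, A = 88 in², y = 4.4 in, Ī = 567.893 in⁴.
Inner void (subtracted): 9.5 × 8.3, A = 78.85 in², y = 4.4 in, Ī = 452.665 in⁴.
By symmetry the centroid is at mid-height, ȳ = 4.4 in.
All pieces are centred on the centroidal x-axis, so I = ΣĪ (holes subtracted) = 115.229 in⁴.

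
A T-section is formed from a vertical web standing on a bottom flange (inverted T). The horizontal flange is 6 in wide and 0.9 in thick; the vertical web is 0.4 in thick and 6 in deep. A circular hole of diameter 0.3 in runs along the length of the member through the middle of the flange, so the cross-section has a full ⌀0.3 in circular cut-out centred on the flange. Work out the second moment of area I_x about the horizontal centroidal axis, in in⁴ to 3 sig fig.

I_x ≈ 27.3 in⁴

Split into non-overlapping primitives; take the origin at the lower-left of the bounding box.
Flange: 6 × 0.9, A = 5.4 in², y = 0.45 in, Ī = 0.3645 in⁴.
Web: 0.4 × 6, A = 2.4 in², y = 3.9 in, Ī = 7.2 in⁴.
Hole (subtracted): ⌀0.3, A = 0.070686 in², y = 0.45 in, Ī = 0.00039761 in⁴.
Centroid: ȳ = ΣA·y / ΣA = 1.5212 in.
Transfer each piece to the horizontal centroidal axis using Ī + A·d² with d = y − 1.5212:
  flange: d = -1.0712 in → contributes +6.5614 in⁴
  web: d = 2.3788 in → contributes +20.78 in⁴
  hole: d = -1.0712 in → contributes −0.081514 in⁴
Total I = 27.26 in⁴.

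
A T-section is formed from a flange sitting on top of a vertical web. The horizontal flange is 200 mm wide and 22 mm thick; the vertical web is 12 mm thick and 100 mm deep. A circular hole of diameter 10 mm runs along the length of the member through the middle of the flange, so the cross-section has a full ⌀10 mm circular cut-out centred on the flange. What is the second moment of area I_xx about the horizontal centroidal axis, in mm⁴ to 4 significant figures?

Treat the section as a set of non-overlapping primitives; coordinates are from the bounding-box lower-left.
Flange: 200 × 22, A = 4 400 mm², y = 111 mm, Ī = 177 467 mm⁴.
Web: 12 × 100, A = 1 200 mm², y = 50 mm, Ī = 1 000 000 mm⁴.
Hole (subtracted): ⌀10, A = 78.5398 mm², y = 111 mm, Ī = 490.874 mm⁴.
Centroid: ȳ = ΣA·y / ΣA = 97.7426 mm.
Transfer each piece to the horizontal centroidal axis using Ī + A·d² with d = y − 97.7426:
  flange: d = 13.2574 mm → contributes +950 800 mm⁴
  web: d = -47.7426 mm → contributes +3 735 231 mm⁴
  hole: d = 13.2574 mm → contributes −14294.8 mm⁴
Total I = 4 671 737 mm⁴.

I_xx ≈ 4.672 × 10⁶ mm⁴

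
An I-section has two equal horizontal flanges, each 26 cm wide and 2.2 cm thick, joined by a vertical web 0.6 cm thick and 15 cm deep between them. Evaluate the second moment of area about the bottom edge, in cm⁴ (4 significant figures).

Break the section into simple shapes (no overlaps), measuring from the bottom-left corner of the bounding box.
Bottom flange: 26 × 2.2, A = 57.2 cm², y = 1.1 cm, Ī = 23.0707 cm⁴.
Web: 0.6 × 15, A = 9 cm², y = 9.7 cm, Ī = 168.75 cm⁴.
Top flange: 26 × 2.2, A = 57.2 cm², y = 18.3 cm, Ī = 23.0707 cm⁴.
Transfer each piece to the bottom edge using Ī + A·d² with d = y − 0:
  bottom flange: d = 1.1 cm → contributes +92.2827 cm⁴
  web: d = 9.7 cm → contributes +1015.56 cm⁴
  top flange: d = 18.3 cm → contributes +19178.8 cm⁴
Total I = 20286.6 cm⁴.

I_base ≈ 2.029 × 10⁴ cm⁴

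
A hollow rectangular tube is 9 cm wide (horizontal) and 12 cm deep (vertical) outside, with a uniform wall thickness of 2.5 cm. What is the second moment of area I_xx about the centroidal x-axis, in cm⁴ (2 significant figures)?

I_xx ≈ 1200 cm⁴

Break the section into simple shapes (no overlaps), measuring from the bottom-left corner of the bounding box.
Outer rectangle: 9 × 12, A = 108 cm², y = 6 cm, Ī = 1 296 cm⁴.
Inner void (subtracted): 4 × 7, A = 28 cm², y = 6 cm, Ī = 114.3 cm⁴.
By symmetry the centroid is at mid-height, ȳ = 6 cm.
All pieces are centred on the centroidal x-axis, so I = ΣĪ (holes subtracted) = 1 182 cm⁴.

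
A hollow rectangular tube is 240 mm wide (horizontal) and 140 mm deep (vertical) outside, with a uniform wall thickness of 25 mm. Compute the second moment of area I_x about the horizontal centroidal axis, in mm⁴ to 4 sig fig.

Treat the section as a set of non-overlapping primitives; coordinates are from the bounding-box lower-left.
Outer rectangle: 240 × 140, A = 33 600 mm², y = 70 mm, Ī = 54 880 000 mm⁴.
Inner void (subtracted): 190 × 90, A = 17 100 mm², y = 70 mm, Ī = 11 542 500 mm⁴.
By symmetry the centroid is at mid-height, ȳ = 70 mm.
All pieces are centred on the horizontal centroidal axis, so I = ΣĪ (holes subtracted) = 43 337 500 mm⁴.

I_x ≈ 4.334 × 10⁷ mm⁴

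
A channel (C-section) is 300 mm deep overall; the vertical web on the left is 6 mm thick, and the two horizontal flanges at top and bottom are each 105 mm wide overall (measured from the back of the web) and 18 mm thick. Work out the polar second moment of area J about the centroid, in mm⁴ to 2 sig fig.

Decompose the section into non-overlapping parts with the origin at the bottom-left of its bounding rectangle.
Web: 6 × 300, A = 1 800 mm², y = 150 mm, Ī = 13 500 000 mm⁴.
Top flange (beyond web): 99 × 18, A = 1 782 mm², y = 291 mm, Ī = 48 114 mm⁴.
Bottom flange (beyond web): 99 × 18, A = 1 782 mm², y = 9 mm, Ī = 48 114 mm⁴.
By symmetry the centroid is at mid-height, ȳ = 150 mm.
Transfer each piece to the centroidal x-axis using Ī + A·d² with d = y − 150:
  web: d = 0 mm → contributes +13 500 000 mm⁴
  top flange (beyond web): d = 141 mm → contributes +35 476 056 mm⁴
  bottom flange (beyond web): d = -141 mm → contributes +35 476 056 mm⁴
Total I = 84 452 112 mm⁴.
For the y-axis: x̄ = 37.88 mm.
Repeating about the centroidal y-axis gives I_y = 6 212 698 mm⁴.
Polar second moment: J = I_x + I_y = 90 664 810 mm⁴.

J ≈ 9.1 × 10⁷ mm⁴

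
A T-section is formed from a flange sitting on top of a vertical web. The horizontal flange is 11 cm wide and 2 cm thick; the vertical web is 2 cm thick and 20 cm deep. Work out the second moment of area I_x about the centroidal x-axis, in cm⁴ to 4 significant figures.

Treat the section as a set of non-overlapping primitives; coordinates are from the bounding-box lower-left.
Flange: 11 × 2, A = 22 cm², y = 21 cm, Ī = 7.33333 cm⁴.
Web: 2 × 20, A = 40 cm², y = 10 cm, Ī = 1333.33 cm⁴.
Centroid: ȳ = ΣA·y / ΣA = 13.9032 cm.
Transfer each piece to the centroidal x-axis using Ī + A·d² with d = y − 13.9032:
  flange: d = 7.09677 cm → contributes +1115.35 cm⁴
  web: d = -3.90323 cm → contributes +1942.74 cm⁴
Total I = 3058.09 cm⁴.

I_x ≈ 3058 cm⁴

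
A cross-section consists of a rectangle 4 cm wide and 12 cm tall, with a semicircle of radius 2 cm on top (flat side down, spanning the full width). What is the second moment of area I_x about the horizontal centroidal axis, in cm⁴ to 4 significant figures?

Split into non-overlapping primitives; take the origin at the lower-left of the bounding box.
Rectangular body: 4 × 12, A = 48 cm², y = 6 cm, Ī = 576 cm⁴.
Semicircular cap: semicircle r = 2, A = 6.28319 cm², y = 12.8488 cm, Ī = 1.75611 cm⁴.
Centroid: ȳ = ΣA·y / ΣA = 6.79274 cm.
Transfer each piece to the horizontal centroidal axis using Ī + A·d² with d = y − 6.79274:
  rectangular body: d = -0.79274 cm → contributes +606.165 cm⁴
  semicircular cap: d = 6.05609 cm → contributes +232.199 cm⁴
Total I = 838.364 cm⁴.

I_x ≈ 838.4 cm⁴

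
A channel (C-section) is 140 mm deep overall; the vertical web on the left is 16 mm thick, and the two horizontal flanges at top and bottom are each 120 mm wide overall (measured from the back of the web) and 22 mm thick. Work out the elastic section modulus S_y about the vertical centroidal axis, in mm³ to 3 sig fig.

S_y ≈ 1.34 × 10⁵ mm³

Break the section into simple shapes (no overlaps), measuring from the bottom-left corner of the bounding box.
Web: 16 × 140, A = 2 240 mm², x = 8 mm, Ī = 47 787 mm⁴.
Top flange (beyond web): 104 × 22, A = 2 288 mm², x = 68 mm, Ī = 2 062 251 mm⁴.
Bottom flange (beyond web): 104 × 22, A = 2 288 mm², x = 68 mm, Ī = 2 062 251 mm⁴.
Centroid: x̄ = ΣA·x / ΣA = 48.282 mm.
Transfer each piece to the vertical centroidal axis using Ī + A·d² with d = x − 48.282:
  web: d = -40.282 mm → contributes +3 682 443 mm⁴
  top flange (beyond web): d = 19.718 mm → contributes +2 951 852 mm⁴
  bottom flange (beyond web): d = 19.718 mm → contributes +2 951 852 mm⁴
Total I = 9 586 147 mm⁴.
Extreme fibre distance c = 71.718 mm; S = I/c = 133 664 mm³.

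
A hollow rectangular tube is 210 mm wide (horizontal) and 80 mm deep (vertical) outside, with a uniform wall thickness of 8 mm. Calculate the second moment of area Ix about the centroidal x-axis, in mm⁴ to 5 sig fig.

Break the section into simple shapes (no overlaps), measuring from the bottom-left corner of the bounding box.
Outer rectangle: 210 × 80, A = 16 800 mm², y = 40 mm, Ī = 8 960 000 mm⁴.
Inner void (subtracted): 194 × 64, A = 12 416 mm², y = 40 mm, Ī = 4 237 995 mm⁴.
By symmetry the centroid is at mid-height, ȳ = 40 mm.
All pieces are centred on the centroidal x-axis, so I = ΣĪ (holes subtracted) = 4 722 005 mm⁴.

Ix ≈ 4.7220 × 10⁶ mm⁴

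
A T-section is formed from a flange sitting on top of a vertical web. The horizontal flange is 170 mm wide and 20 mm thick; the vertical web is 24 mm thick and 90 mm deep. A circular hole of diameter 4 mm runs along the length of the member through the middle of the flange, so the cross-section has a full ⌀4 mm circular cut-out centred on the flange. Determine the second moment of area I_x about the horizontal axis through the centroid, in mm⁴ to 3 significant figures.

Break the section into simple shapes (no overlaps), measuring from the bottom-left corner of the bounding box.
Flange: 170 × 20, A = 3 400 mm², y = 100 mm, Ī = 113 333 mm⁴.
Web: 24 × 90, A = 2 160 mm², y = 45 mm, Ī = 1 458 000 mm⁴.
Hole (subtracted): ⌀4, A = 12.566 mm², y = 100 mm, Ī = 12.566 mm⁴.
Centroid: ȳ = ΣA·y / ΣA = 78.585 mm.
Transfer each piece to the horizontal axis through the centroid using Ī + A·d² with d = y − 78.585:
  flange: d = 21.415 mm → contributes +1 672 626 mm⁴
  web: d = -33.585 mm → contributes +3 894 332 mm⁴
  hole: d = 21.415 mm → contributes −5775.7 mm⁴
Total I = 5 561 182 mm⁴.

I_x ≈ 5.56 × 10⁶ mm⁴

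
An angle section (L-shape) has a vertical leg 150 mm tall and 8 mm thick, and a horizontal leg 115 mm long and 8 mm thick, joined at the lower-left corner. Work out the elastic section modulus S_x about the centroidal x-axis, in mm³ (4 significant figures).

Break the section into simple shapes (no overlaps), measuring from the bottom-left corner of the bounding box.
Vertical leg: 8 × 150, A = 1 200 mm², y = 75 mm, Ī = 2 250 000 mm⁴.
Horizontal leg (remainder): 107 × 8, A = 856 mm², y = 4 mm, Ī = 4565.33 mm⁴.
Centroid: ȳ = ΣA·y / ΣA = 45.4397 mm.
Transfer each piece to the centroidal x-axis using Ī + A·d² with d = y − 45.4397:
  vertical leg: d = 29.5603 mm → contributes +3 298 574 mm⁴
  horizontal leg (remainder): d = -41.4397 mm → contributes +1 474 529 mm⁴
Total I = 4 773 104 mm⁴.
Extreme fibre distance c = 104.56 mm; S = I/c = 45649.3 mm³.

S_x ≈ 4.565 × 10⁴ mm³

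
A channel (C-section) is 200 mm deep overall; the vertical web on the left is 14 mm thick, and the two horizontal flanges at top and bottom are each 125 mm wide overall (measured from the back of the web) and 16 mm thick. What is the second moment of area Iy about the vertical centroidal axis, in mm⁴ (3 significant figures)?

Decompose the section into non-overlapping parts with the origin at the bottom-left of its bounding rectangle.
Web: 14 × 200, A = 2 800 mm², x = 7 mm, Ī = 45 733 mm⁴.
Top flange (beyond web): 111 × 16, A = 1 776 mm², x = 69.5 mm, Ī = 1 823 508 mm⁴.
Bottom flange (beyond web): 111 × 16, A = 1 776 mm², x = 69.5 mm, Ī = 1 823 508 mm⁴.
Centroid: x̄ = ΣA·x / ΣA = 41.95 mm.
Transfer each piece to the vertical centroidal axis using Ī + A·d² with d = x − 41.95:
  web: d = -34.95 mm → contributes +3 465 866 mm⁴
  top flange (beyond web): d = 27.55 mm → contributes +3 171 533 mm⁴
  bottom flange (beyond web): d = 27.55 mm → contributes +3 171 533 mm⁴
Total I = 9 808 933 mm⁴.

Iy ≈ 9.81 × 10⁶ mm⁴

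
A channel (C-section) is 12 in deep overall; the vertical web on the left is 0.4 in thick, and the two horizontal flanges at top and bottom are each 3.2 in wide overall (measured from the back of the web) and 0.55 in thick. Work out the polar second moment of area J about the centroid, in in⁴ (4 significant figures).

Break the section into simple shapes (no overlaps), measuring from the bottom-left corner of the bounding box.
Web: 0.4 × 12, A = 4.8 in², y = 6 in, Ī = 57.6 in⁴.
Top flange (beyond web): 2.8 × 0.55, A = 1.54 in², y = 11.725 in, Ī = 0.0388208 in⁴.
Bottom flange (beyond web): 2.8 × 0.55, A = 1.54 in², y = 0.275 in, Ī = 0.0388208 in⁴.
By symmetry the centroid is at mid-height, ȳ = 6 in.
Transfer each piece to the centroidal x-axis using Ī + A·d² with d = y − 6:
  web: d = 0 in → contributes +57.6 in⁴
  top flange (beyond web): d = 5.725 in → contributes +50.5133 in⁴
  bottom flange (beyond web): d = -5.725 in → contributes +50.5133 in⁴
Total I = 158.627 in⁴.
For the y-axis: x̄ = 0.825381 in.
Repeating about the centroidal y-axis gives I_y = 6.87919 in⁴.
Polar second moment: J = I_x + I_y = 165.506 in⁴.

J ≈ 165.5 in⁴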